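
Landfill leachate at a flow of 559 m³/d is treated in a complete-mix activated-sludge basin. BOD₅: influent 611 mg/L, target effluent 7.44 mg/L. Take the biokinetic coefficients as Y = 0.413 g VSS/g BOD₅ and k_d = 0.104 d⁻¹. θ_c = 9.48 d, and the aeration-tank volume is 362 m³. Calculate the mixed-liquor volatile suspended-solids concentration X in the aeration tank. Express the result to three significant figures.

X ≈ 1840 mg/L

Solving the biomass balance for X: X = Y Q (S₀−S) θ_c / [V (1+k_d θ_c)] = 0.413 × 559 × (611 − 7.44) × 9.48 / [362 × (1 + 0.104 × 9.48)] = 1837 mg/L.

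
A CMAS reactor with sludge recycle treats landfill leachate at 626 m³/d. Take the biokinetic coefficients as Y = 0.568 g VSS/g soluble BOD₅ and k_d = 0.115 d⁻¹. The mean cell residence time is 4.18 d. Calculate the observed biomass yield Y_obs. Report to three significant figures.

Y_obs ≈ 0.384 g VSS/g soluble BOD₅

Correct the yield for decay: Y_obs = Y/(1 + k_d θ_c) = 0.568 / (1 + 0.115 × 4.18) = 0.568 / 1.481 = 0.3836.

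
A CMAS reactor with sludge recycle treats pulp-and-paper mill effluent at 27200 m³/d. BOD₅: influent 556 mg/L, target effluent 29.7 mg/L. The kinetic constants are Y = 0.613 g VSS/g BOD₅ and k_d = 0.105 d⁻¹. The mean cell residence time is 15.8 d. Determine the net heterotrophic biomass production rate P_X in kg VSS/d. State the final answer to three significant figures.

P_X ≈ 3300 kg VSS/d

Y_obs = Y / (1 + k_d θ_c) = 0.613 / (1 + 0.105 × 15.8) = 0.613 / 2.659 = 0.2305.
Mass of BOD₅ removed per day: Q(S₀ − S) = 27200 × 526.3 g/m³ = 14315 kg/d.
Net biomass production P_X = Y_obs × Q·(S₀ − S) = 0.2305 × 14315 = 3300 kg VSS/d.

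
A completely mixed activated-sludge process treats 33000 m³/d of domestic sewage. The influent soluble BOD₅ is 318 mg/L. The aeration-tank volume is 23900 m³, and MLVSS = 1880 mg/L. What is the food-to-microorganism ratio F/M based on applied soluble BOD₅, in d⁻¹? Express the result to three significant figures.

F/M = Q·S₀ / (V·X) = 33000 × 318 / (23900 × 1880) = 0.2336 g soluble BOD₅·(g VSS·d)⁻¹.

F/M ≈ 0.234 d⁻¹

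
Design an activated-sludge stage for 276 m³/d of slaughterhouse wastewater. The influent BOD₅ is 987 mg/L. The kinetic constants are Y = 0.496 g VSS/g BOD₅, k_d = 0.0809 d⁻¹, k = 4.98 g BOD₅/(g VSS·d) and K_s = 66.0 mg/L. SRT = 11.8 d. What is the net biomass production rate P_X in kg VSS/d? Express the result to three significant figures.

From the Monod/SRT balance for a CMAS, S = K_s·(1+k_d θ_c)/[θ_c·(Y k − k_d) − 1] = 66.0 × (1 + 0.0809 × 11.8) / [11.8 × (0.496 × 4.98 − 0.0809) − 1] = 129.0 / 27.19 = 4.744 mg/L.
The observed yield is Y_obs = Y/(1 + k_d·θ_c) = 0.496 / (1 + 0.0809 × 11.8) = 0.496 / 1.955 = 0.2538 g VSS per g BOD₅ removed.
Mass of BOD₅ removed per day: Q(S₀ − S) = 276 × 982.3 g/m³ = 271.1 kg/d.
So the net sludge growth is P_X = 0.2538 × 271.1 = 68.79 kg VSS/d.

P_X ≈ 68.8 kg VSS/d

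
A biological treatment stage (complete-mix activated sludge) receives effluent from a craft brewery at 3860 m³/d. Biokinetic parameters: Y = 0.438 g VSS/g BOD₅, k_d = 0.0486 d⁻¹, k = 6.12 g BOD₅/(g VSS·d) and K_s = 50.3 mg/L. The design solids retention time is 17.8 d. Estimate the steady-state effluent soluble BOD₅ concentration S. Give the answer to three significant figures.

S ≈ 2.05 mg/L

Effluent substrate depends only on kinetics and SRT: S = K_s(1 + k_d θ_c) / [θ_c(Yk − k_d) − 1] = 50.3 × (1 + 0.0486 × 17.8) / [17.8 × (0.438 × 6.12 − 0.0486) − 1] = 93.81 / 45.85 = 2.046 mg/L.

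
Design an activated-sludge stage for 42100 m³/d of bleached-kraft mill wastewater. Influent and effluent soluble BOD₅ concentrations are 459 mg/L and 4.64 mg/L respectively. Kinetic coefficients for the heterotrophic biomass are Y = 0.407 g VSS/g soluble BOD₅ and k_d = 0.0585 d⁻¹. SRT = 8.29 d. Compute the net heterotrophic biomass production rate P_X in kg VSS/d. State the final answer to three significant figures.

P_X ≈ 5240 kg VSS/d

Correct the yield for decay: Y_obs = Y/(1 + k_d θ_c) = 0.407 / (1 + 0.0585 × 8.29) = 0.407 / 1.485 = 0.2741.
Substrate removed = Q·(S₀ − S) = 42100 m³/d × (459 − 4.64) g/m³ = 1.91×10^7 g/d = 19129 kg/d.
Biomass produced: P_X = Y_obs·Q·ΔS = 0.2741 × 19129 ≈ 5243 kg VSS/d.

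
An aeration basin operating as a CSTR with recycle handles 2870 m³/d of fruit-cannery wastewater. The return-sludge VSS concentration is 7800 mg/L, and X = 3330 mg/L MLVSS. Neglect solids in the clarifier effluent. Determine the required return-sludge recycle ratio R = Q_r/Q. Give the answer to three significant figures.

Solids balance on the clarifier gives (1+R)X = R·X_r, so R = X/(X_r − X) = 3330 / (7800 − 3330) = 0.7450.

R ≈ 0.745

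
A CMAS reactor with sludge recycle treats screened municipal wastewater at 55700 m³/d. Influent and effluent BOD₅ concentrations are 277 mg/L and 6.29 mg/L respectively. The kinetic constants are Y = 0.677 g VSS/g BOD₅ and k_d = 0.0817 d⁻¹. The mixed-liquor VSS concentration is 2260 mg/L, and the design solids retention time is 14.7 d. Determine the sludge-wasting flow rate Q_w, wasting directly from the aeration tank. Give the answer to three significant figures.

Rearranging the biomass balance for a CMAS with decay, V = Y·Q·ΔS·θ_c / [X·(1+k_d θ_c)] = 0.677 × 55700 × (277 − 6.29) × 14.7 / [2260 × (1 + 0.0817 × 14.7)] = 1.5×10^8 / 4974 = 30167 m³.
With mixed-liquor wasting, θ_c = V/Q_w, so Q_w = V/θ_c = 30167/14.7 = 2052 m³/d.

Q_w ≈ 2050 m³/d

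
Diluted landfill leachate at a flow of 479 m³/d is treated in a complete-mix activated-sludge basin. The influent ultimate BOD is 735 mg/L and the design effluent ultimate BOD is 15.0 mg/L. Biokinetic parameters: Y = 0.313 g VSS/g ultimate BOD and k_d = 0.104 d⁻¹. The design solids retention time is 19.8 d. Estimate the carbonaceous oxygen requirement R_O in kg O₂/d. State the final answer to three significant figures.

R_O ≈ 295 kg O₂/d

Correct the yield for decay: Y_obs = Y/(1 + k_d θ_c) = 0.313 / (1 + 0.104 × 19.8) = 0.313 / 3.059 = 0.1023.
Mass of ultimate BOD removed per day: Q(S₀ − S) = 479 × 720.0 g/m³ = 344.9 kg/d.
Biomass synthesised: P_X = Y_obs × 344.9 = 35.29 kg VSS/d.
R_O = Q·ΔS − 1.42 P_X = 344.9 − 50.11 = 294.8 kg O₂/d.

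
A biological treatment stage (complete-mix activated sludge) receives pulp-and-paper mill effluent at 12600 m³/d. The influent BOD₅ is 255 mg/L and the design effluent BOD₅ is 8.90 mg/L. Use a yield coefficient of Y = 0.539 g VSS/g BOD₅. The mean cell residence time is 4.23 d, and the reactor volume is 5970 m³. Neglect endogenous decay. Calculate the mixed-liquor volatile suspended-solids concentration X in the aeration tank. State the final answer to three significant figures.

X ≈ 1180 mg/L

From V·X = Y·Q·(S₀ − S)·θ_c (decay neglected): X = 0.539 × 12600 × (255 − 8.90) × 4.23 / 5970 = 1184 mg/L.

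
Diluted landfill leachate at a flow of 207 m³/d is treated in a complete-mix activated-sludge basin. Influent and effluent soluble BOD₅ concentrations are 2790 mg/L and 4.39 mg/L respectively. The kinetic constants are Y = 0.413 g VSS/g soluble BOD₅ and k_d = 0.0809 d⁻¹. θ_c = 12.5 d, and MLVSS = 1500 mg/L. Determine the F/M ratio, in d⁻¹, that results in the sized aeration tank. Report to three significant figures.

From the SRT design equation V = Y Q (S₀−S) θ_c / [X (1 + k_d θ_c)] = 0.413 × 207 × (2790 − 4.39) × 12.5 / [1500 × (1 + 0.0809 × 12.5)] = 2.98×10^6 / 3017 = 986.7 m³.
F/M = applied load / biomass = Q·S₀/(V·X) = 207 × 2790 / (986.7 × 1500) = 0.3902 d⁻¹.

F/M ≈ 0.390 d⁻¹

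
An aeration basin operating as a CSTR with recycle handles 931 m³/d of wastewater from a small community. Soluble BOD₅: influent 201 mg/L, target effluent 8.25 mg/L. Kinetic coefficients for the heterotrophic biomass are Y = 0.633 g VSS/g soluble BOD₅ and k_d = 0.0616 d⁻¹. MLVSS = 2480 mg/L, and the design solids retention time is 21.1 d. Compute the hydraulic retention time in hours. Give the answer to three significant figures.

τ ≈ 10.8 h

From the SRT design equation V = Y Q (S₀−S) θ_c / [X (1 + k_d θ_c)] = 0.633 × 931 × (201 − 8.25) × 21.1 / [2480 × (1 + 0.0616 × 21.1)] = 2.4×10^6 / 5703 = 420.2 m³.
τ = V/Q = 420.2/931 = 0.4514 d, or 10.83 h.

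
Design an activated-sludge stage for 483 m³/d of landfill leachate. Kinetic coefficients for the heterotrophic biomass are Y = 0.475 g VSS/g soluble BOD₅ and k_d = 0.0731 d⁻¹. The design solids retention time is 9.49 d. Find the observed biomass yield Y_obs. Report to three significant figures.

Observed yield with endogenous decay: Y_obs = Y / (1 + k_d·θ_c) = 0.475 / (1 + 0.0731 × 9.49) = 0.475 / 1.694 = 0.2804 g VSS/g soluble BOD₅.

Y_obs ≈ 0.280 g VSS/g soluble BOD₅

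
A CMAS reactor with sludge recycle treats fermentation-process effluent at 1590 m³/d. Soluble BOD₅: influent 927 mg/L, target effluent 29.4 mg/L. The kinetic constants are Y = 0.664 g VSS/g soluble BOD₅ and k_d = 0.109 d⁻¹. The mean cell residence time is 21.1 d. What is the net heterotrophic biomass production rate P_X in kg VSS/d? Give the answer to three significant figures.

P_X ≈ 287 kg VSS/d

Correct the yield for decay: Y_obs = Y/(1 + k_d θ_c) = 0.664 / (1 + 0.109 × 21.1) = 0.664 / 3.300 = 0.2012.
Substrate removed = Q·(S₀ − S) = 1590 m³/d × (927 − 29.4) g/m³ = 1.43×10^6 g/d = 1427 kg/d.
Biomass produced: P_X = Y_obs·Q·ΔS = 0.2012 × 1427 ≈ 287.2 kg VSS/d.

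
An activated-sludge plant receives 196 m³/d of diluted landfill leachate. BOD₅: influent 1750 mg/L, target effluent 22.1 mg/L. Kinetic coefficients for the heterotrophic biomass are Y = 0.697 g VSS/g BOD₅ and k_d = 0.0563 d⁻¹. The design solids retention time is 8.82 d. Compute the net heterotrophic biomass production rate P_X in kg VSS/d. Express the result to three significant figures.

The observed yield is Y_obs = Y/(1 + k_d·θ_c) = 0.697 / (1 + 0.0563 × 8.82) = 0.697 / 1.497 = 0.4657 g VSS per g BOD₅ removed.
Q·(S₀ − S) = 196 × (1750 − 22.1) × 10⁻³ = 338.7 kg/d removed.
So the net sludge growth is P_X = 0.4657 × 338.7 = 157.7 kg VSS/d.

P_X ≈ 158 kg VSS/d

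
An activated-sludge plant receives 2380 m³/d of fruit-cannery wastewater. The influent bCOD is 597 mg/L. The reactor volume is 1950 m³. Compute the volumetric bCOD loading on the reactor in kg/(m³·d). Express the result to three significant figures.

Applied bCOD load per unit volume = Q·S₀/V = (2380 × 597/1000)/1950 = 0.7286 kg bCOD·m⁻³·d⁻¹.

L_v ≈ 0.729 kg bCOD/(m³·d)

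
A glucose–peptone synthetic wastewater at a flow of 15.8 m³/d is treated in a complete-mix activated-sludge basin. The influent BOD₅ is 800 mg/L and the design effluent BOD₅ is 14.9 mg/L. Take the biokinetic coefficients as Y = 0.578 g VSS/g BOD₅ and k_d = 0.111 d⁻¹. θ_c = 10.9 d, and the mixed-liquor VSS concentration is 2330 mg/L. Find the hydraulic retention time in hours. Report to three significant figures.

Rearranging the biomass balance for a CMAS with decay, V = Y·Q·ΔS·θ_c / [X·(1+k_d θ_c)] = 0.578 × 15.8 × (800 − 14.9) × 10.9 / [2330 × (1 + 0.111 × 10.9)] = 7.82×10^4 / 5149 = 15.18 m³.
HRT = V/Q = 15.18 m³ / 15.8 m³·d⁻¹ = 0.9606 d × 24 = 23.05 h.

τ ≈ 23.1 h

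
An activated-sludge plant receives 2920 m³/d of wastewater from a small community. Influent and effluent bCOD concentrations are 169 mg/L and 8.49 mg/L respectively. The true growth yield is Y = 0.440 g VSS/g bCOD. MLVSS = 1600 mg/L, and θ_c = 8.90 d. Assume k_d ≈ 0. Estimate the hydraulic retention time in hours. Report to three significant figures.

V·X = Y·Q·ΔS·θ_c gives V = 0.440 × 2920 × (169 − 8.49) × 8.90 / 1600 = 1147 m³.
τ = V/Q = 1147/2920 = 0.3928 d, or 9.428 h.

τ ≈ 9.43 h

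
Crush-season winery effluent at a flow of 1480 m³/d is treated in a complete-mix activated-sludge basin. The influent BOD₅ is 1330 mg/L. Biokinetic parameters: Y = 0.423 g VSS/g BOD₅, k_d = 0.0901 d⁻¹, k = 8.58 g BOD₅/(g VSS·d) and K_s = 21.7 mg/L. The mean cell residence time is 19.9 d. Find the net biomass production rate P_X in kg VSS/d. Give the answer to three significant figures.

From the Monod/SRT balance for a CMAS, S = K_s·(1+k_d θ_c)/[θ_c·(Y k − k_d) − 1] = 21.7 × (1 + 0.0901 × 19.9) / [19.9 × (0.423 × 8.58 − 0.0901) − 1] = 60.61 / 69.43 = 0.8729 mg/L.
Correct the yield for decay: Y_obs = Y/(1 + k_d θ_c) = 0.423 / (1 + 0.0901 × 19.9) = 0.423 / 2.793 = 0.1515.
Substrate removed = Q·(S₀ − S) = 1480 m³/d × (1330 − 0.873) g/m³ = 1.97×10^6 g/d = 1967 kg/d.
So the net sludge growth is P_X = 0.1515 × 1967 = 297.9 kg VSS/d.

P_X ≈ 298 kg VSS/d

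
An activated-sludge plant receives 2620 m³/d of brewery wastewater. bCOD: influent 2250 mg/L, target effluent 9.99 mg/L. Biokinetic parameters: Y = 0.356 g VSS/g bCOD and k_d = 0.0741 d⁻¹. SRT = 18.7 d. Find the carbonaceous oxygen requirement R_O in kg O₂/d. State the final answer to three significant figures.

R_O ≈ 4630 kg O₂/d

Observed yield with endogenous decay: Y_obs = Y / (1 + k_d·θ_c) = 0.356 / (1 + 0.0741 × 18.7) = 0.356 / 2.386 = 0.1492 g VSS/g bCOD.
Mass of bCOD removed per day: Q(S₀ − S) = 2620 × 2240 g/m³ = 5869 kg/d.
P_X = Y_obs·Q·(S₀ − S) = 0.1492 × 5869 = 875.8 kg VSS/d.
Carbonaceous O₂ demand = substrate oxidised − cell-mass equivalent = 5869 − 1.42 × 875.8 = 4625 kg O₂/d.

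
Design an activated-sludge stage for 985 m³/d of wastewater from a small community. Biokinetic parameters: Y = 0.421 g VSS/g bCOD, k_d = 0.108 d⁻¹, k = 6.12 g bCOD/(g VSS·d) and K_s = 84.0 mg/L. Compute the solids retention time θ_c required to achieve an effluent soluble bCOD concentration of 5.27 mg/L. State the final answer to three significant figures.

From 1/θ_c = Y·k·S/(K_s + S) − k_d: Y·k·S/(K_s+S) = 0.421 × 6.12 × 5.27 / (84.0 + 5.27) = 0.1521 d⁻¹.
Then 1/θ_c = μ − k_d = 0.1521 − 0.108 = 0.04410 d⁻¹, giving θ_c = 22.67 d.

θ_c ≈ 22.7 d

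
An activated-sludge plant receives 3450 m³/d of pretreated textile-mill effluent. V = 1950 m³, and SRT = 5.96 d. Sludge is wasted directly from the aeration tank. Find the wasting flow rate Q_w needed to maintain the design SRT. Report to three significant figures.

For wasting at MLVSS concentration, Q_w = V/θ_c = 1950/5.96 = 327.2 m³/d.

Q_w ≈ 327 m³/d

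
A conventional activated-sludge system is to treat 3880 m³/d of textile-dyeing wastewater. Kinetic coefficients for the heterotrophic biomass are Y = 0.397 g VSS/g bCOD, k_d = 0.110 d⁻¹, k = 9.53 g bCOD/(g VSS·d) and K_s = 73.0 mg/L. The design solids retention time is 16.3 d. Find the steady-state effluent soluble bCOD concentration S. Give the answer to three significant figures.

Effluent substrate depends only on kinetics and SRT: S = K_s(1 + k_d θ_c) / [θ_c(Yk − k_d) − 1] = 73.0 × (1 + 0.110 × 16.3) / [16.3 × (0.397 × 9.53 − 0.110) − 1] = 203.9 / 58.88 = 3.463 mg/L.

S ≈ 3.46 mg/L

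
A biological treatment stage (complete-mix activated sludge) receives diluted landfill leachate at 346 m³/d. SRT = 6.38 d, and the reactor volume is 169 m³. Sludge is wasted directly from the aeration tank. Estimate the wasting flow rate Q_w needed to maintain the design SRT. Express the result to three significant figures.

Q_w ≈ 26.5 m³/d

With mixed-liquor wasting, θ_c = V/Q_w, so Q_w = V/θ_c = 169.0/6.38 = 26.49 m³/d.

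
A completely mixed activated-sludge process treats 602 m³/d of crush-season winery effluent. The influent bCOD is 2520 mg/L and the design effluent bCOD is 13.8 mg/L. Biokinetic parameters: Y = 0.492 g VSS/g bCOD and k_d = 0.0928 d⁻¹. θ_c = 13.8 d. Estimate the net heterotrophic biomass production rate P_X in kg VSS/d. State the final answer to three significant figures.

P_X ≈ 325 kg VSS/d

The observed yield is Y_obs = Y/(1 + k_d·θ_c) = 0.492 / (1 + 0.0928 × 13.8) = 0.492 / 2.281 = 0.2157 g VSS per g bCOD removed.
Substrate removed = Q·(S₀ − S) = 602 m³/d × (2520 − 13.8) g/m³ = 1.51×10^6 g/d = 1509 kg/d.
So the net sludge growth is P_X = 0.2157 × 1509 = 325.5 kg VSS/d.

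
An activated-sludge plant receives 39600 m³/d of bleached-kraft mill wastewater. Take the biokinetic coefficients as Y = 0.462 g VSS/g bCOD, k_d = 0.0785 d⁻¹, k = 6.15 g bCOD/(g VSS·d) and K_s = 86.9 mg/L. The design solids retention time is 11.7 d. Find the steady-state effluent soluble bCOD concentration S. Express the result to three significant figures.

S ≈ 5.32 mg/L

Effluent substrate depends only on kinetics and SRT: S = K_s(1 + k_d θ_c) / [θ_c(Yk − k_d) − 1] = 86.9 × (1 + 0.0785 × 11.7) / [11.7 × (0.462 × 6.15 − 0.0785) − 1] = 166.7 / 31.32 = 5.322 mg/L.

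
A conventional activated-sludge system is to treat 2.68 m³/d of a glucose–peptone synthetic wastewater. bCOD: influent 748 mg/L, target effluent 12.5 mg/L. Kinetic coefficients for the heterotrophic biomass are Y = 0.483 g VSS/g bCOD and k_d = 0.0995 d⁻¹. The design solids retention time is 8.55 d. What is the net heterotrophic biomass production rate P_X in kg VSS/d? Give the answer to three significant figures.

Correct the yield for decay: Y_obs = Y/(1 + k_d θ_c) = 0.483 / (1 + 0.0995 × 8.55) = 0.483 / 1.851 = 0.2610.
Q·(S₀ − S) = 2.68 × (748 − 12.5) × 10⁻³ = 1.971 kg/d removed.
P_X = Y_obs · Q(S₀ − S) = 0.2610 × 1.971 = 0.5144 kg VSS/d.

P_X ≈ 0.514 kg VSS/d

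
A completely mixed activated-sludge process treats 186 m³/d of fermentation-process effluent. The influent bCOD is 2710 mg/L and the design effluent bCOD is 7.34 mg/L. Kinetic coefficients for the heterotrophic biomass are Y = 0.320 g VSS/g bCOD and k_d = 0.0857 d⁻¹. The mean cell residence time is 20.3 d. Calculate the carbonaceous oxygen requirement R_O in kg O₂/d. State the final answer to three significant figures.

The observed yield is Y_obs = Y/(1 + k_d·θ_c) = 0.320 / (1 + 0.0857 × 20.3) = 0.320 / 2.740 = 0.1168 g VSS per g bCOD removed.
Q·(S₀ − S) = 186 × (2710 − 7.34) × 10⁻³ = 502.7 kg/d removed.
Net sludge production P_X = 0.1168 × 502.7 = 58.72 kg VSS/d.
R_O = Q·(S₀ − S) − 1.42·P_X = 502.7 − 1.42 × 58.72 = 419.3 kg O₂/d.

R_O ≈ 419 kg O₂/d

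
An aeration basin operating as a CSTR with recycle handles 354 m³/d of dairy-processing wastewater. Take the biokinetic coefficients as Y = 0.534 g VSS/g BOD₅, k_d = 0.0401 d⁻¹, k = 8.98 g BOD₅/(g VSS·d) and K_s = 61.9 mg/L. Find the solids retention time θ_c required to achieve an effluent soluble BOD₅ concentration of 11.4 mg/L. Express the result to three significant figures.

θ_c ≈ 1.42 d

From 1/θ_c = Y·k·S/(K_s + S) − k_d: Y·k·S/(K_s+S) = 0.534 × 8.98 × 11.4 / (61.9 + 11.4) = 0.7458 d⁻¹.
θ_c = 1/(μ − k_d) = 1/(0.7458 − 0.0401) = 1/0.7057 = 1.417 d.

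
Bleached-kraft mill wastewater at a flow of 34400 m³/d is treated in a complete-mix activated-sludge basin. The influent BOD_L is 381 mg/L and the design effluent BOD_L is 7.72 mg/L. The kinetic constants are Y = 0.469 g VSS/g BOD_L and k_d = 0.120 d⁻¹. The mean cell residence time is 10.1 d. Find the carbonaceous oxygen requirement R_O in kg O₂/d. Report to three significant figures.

Y_obs = Y / (1 + k_d θ_c) = 0.469 / (1 + 0.120 × 10.1) = 0.469 / 2.212 = 0.2120.
ΔS = 381 − 7.72 = 373.3 mg/L, so the substrate removal rate is 34400 × 373.3/1000 = 12841 kg BOD_L/d.
P_X = Y_obs·Q·(S₀ − S) = 0.2120 × 12841 = 2723 kg VSS/d.
R_O = Q·(S₀ − S) − 1.42·P_X = 12841 − 1.42 × 2723 = 8975 kg O₂/d.

R_O ≈ 8970 kg O₂/d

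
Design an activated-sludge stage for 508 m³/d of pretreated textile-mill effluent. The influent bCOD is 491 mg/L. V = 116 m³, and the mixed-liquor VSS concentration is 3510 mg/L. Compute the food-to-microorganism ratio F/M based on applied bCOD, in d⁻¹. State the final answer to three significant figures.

F/M ≈ 0.613 d⁻¹

F/M = applied load / biomass = Q·S₀/(V·X) = 508 × 491 / (116.0 × 3510) = 0.6126 d⁻¹.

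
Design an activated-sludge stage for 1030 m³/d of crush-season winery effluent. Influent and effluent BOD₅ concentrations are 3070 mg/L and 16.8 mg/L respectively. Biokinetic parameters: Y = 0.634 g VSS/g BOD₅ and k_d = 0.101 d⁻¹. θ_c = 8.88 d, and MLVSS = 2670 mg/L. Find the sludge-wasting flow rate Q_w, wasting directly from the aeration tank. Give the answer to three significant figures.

Q_w ≈ 394 m³/d

Steady-state biomass mass balance: V·X·(1 + k_d·θ_c) = Y·Q·(S₀ − S)·θ_c, so V = 0.634 × 1030 × (3070 − 16.8) × 8.88 / [2670 × (1 + 0.101 × 8.88)] = 1.77×10^7 / 5065 = 3496 m³.
Wasting from the aeration tank: Q_w = V / θ_c = 3496 / 8.88 = 393.7 m³/d.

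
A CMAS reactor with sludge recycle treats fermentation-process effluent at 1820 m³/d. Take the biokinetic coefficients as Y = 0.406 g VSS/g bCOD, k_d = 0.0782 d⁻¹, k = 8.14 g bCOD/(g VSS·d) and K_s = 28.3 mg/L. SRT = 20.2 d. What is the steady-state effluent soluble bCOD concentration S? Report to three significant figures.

S ≈ 1.14 mg/L

From the Monod/SRT balance for a CMAS, S = K_s·(1+k_d θ_c)/[θ_c·(Y k − k_d) − 1] = 28.3 × (1 + 0.0782 × 20.2) / [20.2 × (0.406 × 8.14 − 0.0782) − 1] = 73.00 / 64.18 = 1.138 mg/L.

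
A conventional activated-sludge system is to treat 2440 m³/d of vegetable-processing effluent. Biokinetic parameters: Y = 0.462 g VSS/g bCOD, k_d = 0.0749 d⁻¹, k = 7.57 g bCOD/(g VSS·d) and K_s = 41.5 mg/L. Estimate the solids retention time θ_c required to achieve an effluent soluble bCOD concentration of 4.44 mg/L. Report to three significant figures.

Specific growth rate at S = 4.44 mg/L: μ = YkS/(K_s+S) = 0.462·7.57·4.44/(41.5+4.44) = 0.3380 d⁻¹.
1/θ_c = 0.3380 − 0.0749 = 0.2631 d⁻¹, so θ_c = 3.801 d.

θ_c ≈ 3.80 d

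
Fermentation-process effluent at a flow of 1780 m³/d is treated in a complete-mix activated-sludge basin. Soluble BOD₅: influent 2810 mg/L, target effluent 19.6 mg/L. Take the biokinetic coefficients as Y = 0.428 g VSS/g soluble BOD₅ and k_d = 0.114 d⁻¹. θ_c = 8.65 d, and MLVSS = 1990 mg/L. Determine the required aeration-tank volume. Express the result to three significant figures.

V ≈ 4650 m³

Steady-state biomass mass balance: V·X·(1 + k_d·θ_c) = Y·Q·(S₀ − S)·θ_c, so V = 0.428 × 1780 × (2810 − 19.6) × 8.65 / [1990 × (1 + 0.114 × 8.65)] = 1.84×10^7 / 3952 = 4653 m³.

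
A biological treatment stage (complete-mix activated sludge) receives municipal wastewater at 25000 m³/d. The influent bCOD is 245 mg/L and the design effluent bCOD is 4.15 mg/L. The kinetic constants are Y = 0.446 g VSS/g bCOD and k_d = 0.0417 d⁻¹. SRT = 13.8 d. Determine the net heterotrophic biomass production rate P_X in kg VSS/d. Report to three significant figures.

P_X ≈ 1700 kg VSS/d

Correct the yield for decay: Y_obs = Y/(1 + k_d θ_c) = 0.446 / (1 + 0.0417 × 13.8) = 0.446 / 1.575 = 0.2831.
Q·(S₀ − S) = 25000 × (245 − 4.15) × 10⁻³ = 6021 kg/d removed.
Biomass produced: P_X = Y_obs·Q·ΔS = 0.2831 × 6021 ≈ 1705 kg VSS/d.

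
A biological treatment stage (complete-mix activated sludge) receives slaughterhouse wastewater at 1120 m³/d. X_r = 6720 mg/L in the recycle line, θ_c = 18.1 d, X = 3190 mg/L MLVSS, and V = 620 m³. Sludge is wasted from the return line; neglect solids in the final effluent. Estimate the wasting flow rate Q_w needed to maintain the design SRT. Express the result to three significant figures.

Q_w ≈ 16.3 m³/d

Q_w = (V·X)/(θ_c X_r) = 620.0 × 3190 / (18.1 × 6720) = 16.26 m³/d.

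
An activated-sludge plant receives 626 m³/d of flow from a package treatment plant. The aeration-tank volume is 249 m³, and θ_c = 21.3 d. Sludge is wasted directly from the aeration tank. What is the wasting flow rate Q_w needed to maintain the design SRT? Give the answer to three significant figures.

With mixed-liquor wasting, θ_c = V/Q_w, so Q_w = V/θ_c = 249.0/21.3 = 11.69 m³/d.

Q_w ≈ 11.7 m³/d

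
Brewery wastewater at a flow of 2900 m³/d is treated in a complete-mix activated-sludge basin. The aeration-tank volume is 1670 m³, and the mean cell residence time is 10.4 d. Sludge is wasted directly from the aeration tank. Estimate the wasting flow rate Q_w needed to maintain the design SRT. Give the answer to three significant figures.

Q_w ≈ 161 m³/d

Wasting from the aeration tank: Q_w = V / θ_c = 1670 / 10.4 = 160.6 m³/d.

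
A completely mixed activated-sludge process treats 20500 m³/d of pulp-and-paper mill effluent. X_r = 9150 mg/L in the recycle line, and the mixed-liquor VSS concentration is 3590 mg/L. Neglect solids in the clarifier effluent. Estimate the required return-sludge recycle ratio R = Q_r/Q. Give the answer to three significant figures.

R = Q_r/Q = X/(X_r − X) = 3590 / (9150 − 3590) = 0.6457.

R ≈ 0.646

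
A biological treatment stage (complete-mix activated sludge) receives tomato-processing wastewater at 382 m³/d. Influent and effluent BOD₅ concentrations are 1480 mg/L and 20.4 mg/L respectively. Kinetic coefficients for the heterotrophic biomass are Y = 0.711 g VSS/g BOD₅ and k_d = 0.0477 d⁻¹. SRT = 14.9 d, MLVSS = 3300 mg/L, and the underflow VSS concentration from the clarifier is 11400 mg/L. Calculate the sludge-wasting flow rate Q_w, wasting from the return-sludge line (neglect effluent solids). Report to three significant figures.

Steady-state biomass mass balance: V·X·(1 + k_d·θ_c) = Y·Q·(S₀ − S)·θ_c, so V = 0.711 × 382 × (1480 − 20.4) × 14.9 / [3300 × (1 + 0.0477 × 14.9)] = 5.91×10^6 / 5645 = 1046 m³.
Wasting from the return line (neglecting effluent solids): Q_w = V·X / (θ_c·X_r) = 1046 × 3300 / (14.9 × 11400) = 20.33 m³/d.

Q_w ≈ 20.3 m³/d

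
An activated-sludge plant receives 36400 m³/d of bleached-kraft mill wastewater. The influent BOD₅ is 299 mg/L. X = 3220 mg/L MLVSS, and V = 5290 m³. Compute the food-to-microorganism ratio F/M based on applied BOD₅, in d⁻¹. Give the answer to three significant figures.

F/M ≈ 0.639 d⁻¹

Food-to-microorganism ratio F/M = Q S₀ / (V X) = 36400 × 299 / (5290 × 3220) = 0.6389 d⁻¹.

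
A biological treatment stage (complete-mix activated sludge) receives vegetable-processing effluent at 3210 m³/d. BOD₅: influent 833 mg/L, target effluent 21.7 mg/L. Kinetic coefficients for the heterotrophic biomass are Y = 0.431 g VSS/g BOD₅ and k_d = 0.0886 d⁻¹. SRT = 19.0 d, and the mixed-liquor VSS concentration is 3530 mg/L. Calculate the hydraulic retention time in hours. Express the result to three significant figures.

From the SRT design equation V = Y Q (S₀−S) θ_c / [X (1 + k_d θ_c)] = 0.431 × 3210 × (833 − 21.7) × 19.0 / [3530 × (1 + 0.0886 × 19.0)] = 2.13×10^7 / 9472 = 2251 m³.
τ = V/Q = 2251/3210 = 0.7014 d, or 16.83 h.

τ ≈ 16.8 h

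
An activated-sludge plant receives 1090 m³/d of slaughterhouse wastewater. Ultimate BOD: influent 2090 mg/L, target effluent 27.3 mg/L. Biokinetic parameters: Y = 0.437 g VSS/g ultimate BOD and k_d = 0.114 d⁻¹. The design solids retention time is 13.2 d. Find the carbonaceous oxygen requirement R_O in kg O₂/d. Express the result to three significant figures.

R_O ≈ 1690 kg O₂/d

The observed yield is Y_obs = Y/(1 + k_d·θ_c) = 0.437 / (1 + 0.114 × 13.2) = 0.437 / 2.505 = 0.1745 g VSS per g ultimate BOD removed.
Mass of ultimate BOD removed per day: Q(S₀ − S) = 1090 × 2063 g/m³ = 2248 kg/d.
Net sludge production P_X = 0.1745 × 2248 = 392.3 kg VSS/d.
Carbonaceous O₂ demand = substrate oxidised − cell-mass equivalent = 2248 − 1.42 × 392.3 = 1691 kg O₂/d.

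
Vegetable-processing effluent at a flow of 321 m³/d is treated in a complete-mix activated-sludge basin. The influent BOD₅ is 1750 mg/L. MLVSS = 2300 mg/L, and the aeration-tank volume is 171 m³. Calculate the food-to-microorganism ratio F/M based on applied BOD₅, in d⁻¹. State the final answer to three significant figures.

F/M = Q·S₀ / (V·X) = 321 × 1750 / (171.0 × 2300) = 1.428 g BOD₅·(g VSS·d)⁻¹.

F/M ≈ 1.43 d⁻¹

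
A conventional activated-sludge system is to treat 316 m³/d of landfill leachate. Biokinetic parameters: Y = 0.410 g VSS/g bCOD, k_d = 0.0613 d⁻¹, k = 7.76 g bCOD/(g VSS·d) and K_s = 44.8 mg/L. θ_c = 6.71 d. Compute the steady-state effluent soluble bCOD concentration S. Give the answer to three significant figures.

S ≈ 3.17 mg/L

From the Monod/SRT balance for a CMAS, S = K_s·(1+k_d θ_c)/[θ_c·(Y k − k_d) − 1] = 44.8 × (1 + 0.0613 × 6.71) / [6.71 × (0.410 × 7.76 − 0.0613) − 1] = 63.23 / 19.94 = 3.171 mg/L.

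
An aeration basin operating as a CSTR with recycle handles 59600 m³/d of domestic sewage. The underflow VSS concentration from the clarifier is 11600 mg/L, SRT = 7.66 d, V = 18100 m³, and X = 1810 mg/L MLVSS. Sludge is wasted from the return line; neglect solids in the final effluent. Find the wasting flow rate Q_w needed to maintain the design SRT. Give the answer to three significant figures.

Q_w ≈ 369 m³/d

Wasting from the return line (neglecting effluent solids): Q_w = V·X / (θ_c·X_r) = 18100 × 1810 / (7.66 × 11600) = 368.7 m³/d.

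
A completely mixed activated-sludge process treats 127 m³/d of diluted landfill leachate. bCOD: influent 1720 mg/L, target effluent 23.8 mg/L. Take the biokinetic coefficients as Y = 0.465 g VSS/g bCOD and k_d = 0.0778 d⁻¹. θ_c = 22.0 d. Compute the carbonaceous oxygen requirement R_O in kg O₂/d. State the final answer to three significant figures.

R_O ≈ 163 kg O₂/d

Y_obs = Y / (1 + k_d θ_c) = 0.465 / (1 + 0.0778 × 22.0) = 0.465 / 2.712 = 0.1715.
Mass of bCOD removed per day: Q(S₀ − S) = 127 × 1696 g/m³ = 215.4 kg/d.
Biomass synthesised: P_X = Y_obs × 215.4 = 36.94 kg VSS/d.
R_O = Q·ΔS − 1.42 P_X = 215.4 − 52.46 = 163.0 kg O₂/d.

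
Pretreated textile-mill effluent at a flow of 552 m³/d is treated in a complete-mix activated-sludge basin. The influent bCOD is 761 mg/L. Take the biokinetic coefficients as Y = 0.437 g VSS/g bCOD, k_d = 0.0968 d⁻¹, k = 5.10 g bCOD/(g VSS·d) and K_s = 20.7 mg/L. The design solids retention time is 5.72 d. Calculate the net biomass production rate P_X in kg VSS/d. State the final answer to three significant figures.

Effluent substrate depends only on kinetics and SRT: S = K_s(1 + k_d θ_c) / [θ_c(Yk − k_d) − 1] = 20.7 × (1 + 0.0968 × 5.72) / [5.72 × (0.437 × 5.10 − 0.0968) − 1] = 32.16 / 11.19 = 2.873 mg/L.
The observed yield is Y_obs = Y/(1 + k_d·θ_c) = 0.437 / (1 + 0.0968 × 5.72) = 0.437 / 1.554 = 0.2813 g VSS per g bCOD removed.
Mass of bCOD removed per day: Q(S₀ − S) = 552 × 758.1 g/m³ = 418.5 kg/d.
So the net sludge growth is P_X = 0.2813 × 418.5 = 117.7 kg VSS/d.

P_X ≈ 118 kg VSS/d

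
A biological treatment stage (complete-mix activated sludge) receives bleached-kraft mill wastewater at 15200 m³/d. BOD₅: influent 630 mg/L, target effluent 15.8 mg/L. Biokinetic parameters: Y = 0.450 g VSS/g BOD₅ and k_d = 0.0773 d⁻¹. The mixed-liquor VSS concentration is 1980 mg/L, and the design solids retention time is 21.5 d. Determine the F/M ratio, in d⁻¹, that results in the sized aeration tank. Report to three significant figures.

F/M ≈ 0.282 d⁻¹

Steady-state biomass mass balance: V·X·(1 + k_d·θ_c) = Y·Q·(S₀ − S)·θ_c, so V = 0.450 × 15200 × (630 − 15.8) × 21.5 / [1980 × (1 + 0.0773 × 21.5)] = 9.03×10^7 / 5271 = 17137 m³.
F/M = Q·S₀ / (V·X) = 15200 × 630 / (17137 × 1980) = 0.2822 g BOD₅·(g VSS·d)⁻¹.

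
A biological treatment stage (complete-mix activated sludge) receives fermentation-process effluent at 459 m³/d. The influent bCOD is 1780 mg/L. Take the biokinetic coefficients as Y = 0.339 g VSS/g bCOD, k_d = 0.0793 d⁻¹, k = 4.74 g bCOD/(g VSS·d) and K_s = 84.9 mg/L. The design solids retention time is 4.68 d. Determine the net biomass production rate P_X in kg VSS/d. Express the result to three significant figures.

P_X ≈ 200 kg VSS/d

For a completely mixed reactor with recycle the Lawrence–McCarty relation gives S = K_s·(1 + k_d·θ_c) / [θ_c·(Y·k − k_d) − 1] = 84.9 × (1 + 0.0793 × 4.68) / [4.68 × (0.339 × 4.74 − 0.0793) − 1] = 116.4 / 6.149 = 18.93 mg/L.
The observed yield is Y_obs = Y/(1 + k_d·θ_c) = 0.339 / (1 + 0.0793 × 4.68) = 0.339 / 1.371 = 0.2472 g VSS per g bCOD removed.
ΔS = 1780 − 18.9 = 1761 mg/L, so the substrate removal rate is 459 × 1761/1000 = 808.3 kg bCOD/d.
Net biomass production P_X = Y_obs × Q·(S₀ − S) = 0.2472 × 808.3 = 199.9 kg VSS/d.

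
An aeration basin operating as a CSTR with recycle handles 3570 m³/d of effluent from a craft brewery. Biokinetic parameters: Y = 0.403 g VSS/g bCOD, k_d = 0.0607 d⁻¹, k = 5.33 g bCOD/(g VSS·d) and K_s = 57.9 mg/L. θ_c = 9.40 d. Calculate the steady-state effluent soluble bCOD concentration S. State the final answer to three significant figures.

S ≈ 4.88 mg/L

For a completely mixed reactor with recycle the Lawrence–McCarty relation gives S = K_s·(1 + k_d·θ_c) / [θ_c·(Y·k − k_d) − 1] = 57.9 × (1 + 0.0607 × 9.40) / [9.40 × (0.403 × 5.33 − 0.0607) − 1] = 90.94 / 18.62 = 4.884 mg/L.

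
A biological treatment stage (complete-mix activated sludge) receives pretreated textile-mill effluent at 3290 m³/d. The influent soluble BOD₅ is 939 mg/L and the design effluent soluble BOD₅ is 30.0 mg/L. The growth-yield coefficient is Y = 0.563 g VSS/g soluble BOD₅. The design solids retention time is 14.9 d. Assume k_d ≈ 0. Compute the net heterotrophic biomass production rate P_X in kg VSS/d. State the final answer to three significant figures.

No decay correction is needed, so Y_obs = Y = 0.563.
Substrate removed = Q·(S₀ − S) = 3290 m³/d × (939 − 30.0) g/m³ = 2.99×10^6 g/d = 2991 kg/d.
So the net sludge growth is P_X = 0.5630 × 2991 = 1684 kg VSS/d.

P_X ≈ 1680 kg VSS/d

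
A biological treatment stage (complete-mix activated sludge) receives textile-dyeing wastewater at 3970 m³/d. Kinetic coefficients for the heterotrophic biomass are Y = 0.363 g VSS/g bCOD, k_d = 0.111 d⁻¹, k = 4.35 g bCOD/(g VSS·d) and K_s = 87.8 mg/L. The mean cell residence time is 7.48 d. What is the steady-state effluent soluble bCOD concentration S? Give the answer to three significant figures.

S ≈ 16.1 mg/L

From the Monod/SRT balance for a CMAS, S = K_s·(1+k_d θ_c)/[θ_c·(Y k − k_d) − 1] = 87.8 × (1 + 0.111 × 7.48) / [7.48 × (0.363 × 4.35 − 0.111) − 1] = 160.7 / 9.981 = 16.10 mg/L.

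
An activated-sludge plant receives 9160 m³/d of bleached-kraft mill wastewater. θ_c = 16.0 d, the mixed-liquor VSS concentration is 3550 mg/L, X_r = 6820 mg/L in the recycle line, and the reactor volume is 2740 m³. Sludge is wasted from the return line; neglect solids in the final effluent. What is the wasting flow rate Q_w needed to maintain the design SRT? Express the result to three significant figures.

Q_w = (V·X)/(θ_c X_r) = 2740 × 3550 / (16.0 × 6820) = 89.14 m³/d.

Q_w ≈ 89.1 m³/d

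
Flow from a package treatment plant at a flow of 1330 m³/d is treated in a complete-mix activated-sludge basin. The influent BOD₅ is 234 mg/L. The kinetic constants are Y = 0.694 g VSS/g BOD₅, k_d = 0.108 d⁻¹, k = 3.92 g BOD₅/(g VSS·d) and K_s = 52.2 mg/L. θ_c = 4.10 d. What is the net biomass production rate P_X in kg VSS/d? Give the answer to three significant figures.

P_X ≈ 145 kg VSS/d

From the Monod/SRT balance for a CMAS, S = K_s·(1+k_d θ_c)/[θ_c·(Y k − k_d) − 1] = 52.2 × (1 + 0.108 × 4.10) / [4.10 × (0.694 × 3.92 − 0.108) − 1] = 75.31 / 9.711 = 7.755 mg/L.
Correct the yield for decay: Y_obs = Y/(1 + k_d θ_c) = 0.694 / (1 + 0.108 × 4.10) = 0.694 / 1.443 = 0.4810.
Q·(S₀ − S) = 1330 × (234 − 7.76) × 10⁻³ = 300.9 kg/d removed.
P_X = Y_obs · Q(S₀ − S) = 0.4810 × 300.9 = 144.7 kg VSS/d.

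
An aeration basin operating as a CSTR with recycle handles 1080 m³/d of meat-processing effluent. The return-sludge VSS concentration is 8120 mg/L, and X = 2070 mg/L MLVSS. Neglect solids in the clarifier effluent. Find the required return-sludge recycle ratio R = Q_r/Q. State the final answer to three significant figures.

Solids balance on the clarifier gives (1+R)X = R·X_r, so R = X/(X_r − X) = 2070 / (8120 − 2070) = 0.3421.

R ≈ 0.342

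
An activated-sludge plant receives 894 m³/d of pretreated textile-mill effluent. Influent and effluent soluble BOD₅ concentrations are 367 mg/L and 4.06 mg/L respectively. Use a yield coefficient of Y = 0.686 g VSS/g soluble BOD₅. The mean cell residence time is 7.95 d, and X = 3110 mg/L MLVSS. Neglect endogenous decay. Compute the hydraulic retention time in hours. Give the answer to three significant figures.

τ ≈ 15.3 h

Biomass mass balance (decay neglected): V·X = Y·Q·(S₀ − S)·θ_c, so V = 0.686 × 894 × (367 − 4.06) × 7.95 / 3110 = 569.0 m³.
Hydraulic retention time τ = V/Q = 569.0 / 894 = 0.6365 d = 15.27 h.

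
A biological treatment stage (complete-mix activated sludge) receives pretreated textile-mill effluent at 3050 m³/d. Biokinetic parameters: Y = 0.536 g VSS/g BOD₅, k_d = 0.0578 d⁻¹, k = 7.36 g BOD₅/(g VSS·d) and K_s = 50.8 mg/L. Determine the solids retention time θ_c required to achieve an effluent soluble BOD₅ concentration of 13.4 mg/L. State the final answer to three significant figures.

θ_c ≈ 1.31 d

From 1/θ_c = Y·k·S/(K_s + S) − k_d: Y·k·S/(K_s+S) = 0.536 × 7.36 × 13.4 / (50.8 + 13.4) = 0.8234 d⁻¹.
1/θ_c = 0.8234 − 0.0578 = 0.7656 d⁻¹, so θ_c = 1.306 d.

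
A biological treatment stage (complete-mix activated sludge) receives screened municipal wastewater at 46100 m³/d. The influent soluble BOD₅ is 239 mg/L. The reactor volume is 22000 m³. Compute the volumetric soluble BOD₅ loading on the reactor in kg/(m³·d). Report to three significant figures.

L_v ≈ 0.501 kg soluble BOD₅/(m³·d)

Applied soluble BOD₅ load per unit volume = Q·S₀/V = (46100 × 239/1000)/22000 = 0.5008 kg soluble BOD₅·m⁻³·d⁻¹.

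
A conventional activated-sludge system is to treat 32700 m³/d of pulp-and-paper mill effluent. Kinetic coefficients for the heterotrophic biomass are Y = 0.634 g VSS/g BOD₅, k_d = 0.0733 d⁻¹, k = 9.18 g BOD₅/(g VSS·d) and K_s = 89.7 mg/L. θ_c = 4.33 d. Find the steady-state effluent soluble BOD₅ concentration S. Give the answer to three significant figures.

S ≈ 4.95 mg/L

For a completely mixed reactor with recycle the Lawrence–McCarty relation gives S = K_s·(1 + k_d·θ_c) / [θ_c·(Y·k − k_d) − 1] = 89.7 × (1 + 0.0733 × 4.33) / [4.33 × (0.634 × 9.18 − 0.0733) − 1] = 118.2 / 23.88 = 4.948 mg/L.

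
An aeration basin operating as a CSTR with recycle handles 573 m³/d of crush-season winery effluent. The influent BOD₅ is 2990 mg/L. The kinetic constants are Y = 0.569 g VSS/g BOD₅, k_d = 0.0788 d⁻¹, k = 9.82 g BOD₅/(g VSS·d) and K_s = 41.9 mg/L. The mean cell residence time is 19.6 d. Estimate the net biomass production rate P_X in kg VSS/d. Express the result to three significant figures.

Effluent substrate depends only on kinetics and SRT: S = K_s(1 + k_d θ_c) / [θ_c(Yk − k_d) − 1] = 41.9 × (1 + 0.0788 × 19.6) / [19.6 × (0.569 × 9.82 − 0.0788) − 1] = 106.6 / 107.0 = 0.9966 mg/L.
Y_obs = Y / (1 + k_d θ_c) = 0.569 / (1 + 0.0788 × 19.6) = 0.569 / 2.544 = 0.2236.
Mass of BOD₅ removed per day: Q(S₀ − S) = 573 × 2989 g/m³ = 1713 kg/d.
Biomass produced: P_X = Y_obs·Q·ΔS = 0.2236 × 1713 ≈ 383.0 kg VSS/d.

P_X ≈ 383 kg VSS/d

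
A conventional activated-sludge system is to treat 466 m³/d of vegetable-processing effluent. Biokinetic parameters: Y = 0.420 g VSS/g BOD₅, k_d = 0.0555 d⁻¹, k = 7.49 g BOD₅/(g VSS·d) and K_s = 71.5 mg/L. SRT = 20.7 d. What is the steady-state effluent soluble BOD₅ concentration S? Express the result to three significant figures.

For a completely mixed reactor with recycle the Lawrence–McCarty relation gives S = K_s·(1 + k_d·θ_c) / [θ_c·(Y·k − k_d) − 1] = 71.5 × (1 + 0.0555 × 20.7) / [20.7 × (0.420 × 7.49 − 0.0555) − 1] = 153.6 / 62.97 = 2.440 mg/L.

S ≈ 2.44 mg/L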